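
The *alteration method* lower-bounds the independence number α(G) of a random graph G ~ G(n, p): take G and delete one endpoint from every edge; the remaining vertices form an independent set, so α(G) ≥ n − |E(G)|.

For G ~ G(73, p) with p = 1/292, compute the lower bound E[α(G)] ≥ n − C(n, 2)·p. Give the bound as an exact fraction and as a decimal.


E[|E(G)|] = C(73, 2)·p = 2628 · (1/292) = 9.
E[α(G)] ≥ n − E[|E(G)|] = 73 − 9 = 64.
Numerically: ≈ 64.000000.
(This is only a lower bound; the true E[α(G)] may be larger.)

E[α(G)] ≥ 64 ≈ 64.000000.


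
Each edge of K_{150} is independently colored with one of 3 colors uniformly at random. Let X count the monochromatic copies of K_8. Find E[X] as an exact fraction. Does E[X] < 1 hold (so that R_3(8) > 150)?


E[X] = C(150, 8) · 3^{1 − 28} = 5257211409450 · 3^{−27} = 5257211409450/7625597484987.
As a reduced fraction: E[X] = 584134601050/847288609443 ≈ 0.689.
Is E[X] < 1? YES.
Since E[X] < 1, there exists a 3-coloring of K_{150} with no monochromatic K_8; hence R_3(8) > 150.

E[X] = 584134601050/847288609443 ≈ 0.689; E[X] < 1, so R_3(8) > 150.


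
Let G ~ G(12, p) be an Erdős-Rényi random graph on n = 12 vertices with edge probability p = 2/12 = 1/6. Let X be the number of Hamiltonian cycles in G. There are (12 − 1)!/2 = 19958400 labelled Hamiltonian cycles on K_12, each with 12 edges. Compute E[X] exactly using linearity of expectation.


K_12 has (12 − 1)!/2 = 19958400 labelled Hamiltonian cycles.
For each such Hamiltonian cycle H, let X_H = 1 if all 12 edges of H are present in G. Then P[X_H = 1] = p^{12} = (1/6)^{12} = 1/2176782336.
By linearity of expectation: E[X] = Σ_H E[X_H] = 19958400 · p^{12} = 19958400 · 1/2176782336 = 1925/209952.
Numerically: E[X] ≈ 0.00917.

E[X] = 19958400 · (1/6)^{12} = 1925/209952 ≈ 0.00917.


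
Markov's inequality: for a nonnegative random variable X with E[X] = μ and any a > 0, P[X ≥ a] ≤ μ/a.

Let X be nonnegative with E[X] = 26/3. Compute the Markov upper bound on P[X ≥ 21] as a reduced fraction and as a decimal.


μ = E[X] = 26/3, a = 21.
Markov: P[X ≥ 21] ≤ μ/a = (26/3)/21 = 26/63.
Numerically: ≈ 0.41270.
(Since a = 21 > μ = 8.66667, the bound 26/63 is < 1 and informative.)

P[X ≥ 21] ≤ 26/63 ≈ 0.41270.


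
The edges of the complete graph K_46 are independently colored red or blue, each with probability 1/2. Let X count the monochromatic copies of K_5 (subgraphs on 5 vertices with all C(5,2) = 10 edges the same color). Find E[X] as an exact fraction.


Let X = Σ_S X_S over the C(46, 5) = 1370754 subsets S of size 5, where X_S = 1 if the K_5 on S is monochromatic.
For a fixed S, the K_5 on S has C(5, 2) = 10 edges. P[all 10 edges red] = (1/2)^10, and likewise for blue, so P[monochromatic] = 2·(1/2)^10 = 2^{1 − 10} = 1/512.
By linearity: E[X] = C(46, 5) · 2^{1 − 10} = 1370754 · 1/512 = 685377/256.
Numerically: E[X] ≈ 2677.253906.

E[X] = C(46,5)·2^(1−C(5,2)) = 685377/256 ≈ 2677.253906.


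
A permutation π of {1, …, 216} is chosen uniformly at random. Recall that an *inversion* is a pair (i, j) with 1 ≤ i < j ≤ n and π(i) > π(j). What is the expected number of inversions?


Write X = Σ X_I over the C(216, 2) = 23220 pairs i < j, with X_I the indicator of one inversion.
There are 23220 indicators.
For each fixed pair i < j, the values π(i) and π(j) are two distinct elements of {1, …, 216} in uniformly random order; by symmetry P[π(i) > π(j)] = 1/2.
By linearity: E[X] = 23220 · (1/2) = C(216, 2) · (1/2) = 23220/2 = 11610 ≈ 11610.00000.

E[X] = 11610 = 11610.00000.


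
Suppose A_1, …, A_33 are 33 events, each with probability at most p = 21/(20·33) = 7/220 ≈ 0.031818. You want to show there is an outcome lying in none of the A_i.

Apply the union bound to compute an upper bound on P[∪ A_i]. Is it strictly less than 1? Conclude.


Union bound: P[∪_{i=1}^{33} A_i] ≤ Σ_i P[A_i] ≤ 33·p = 33·(7/220) = 21/20.
Numerically: 21/20 ≈ 1.050000.
Is 21/20 < 1? NO.
Since the bound 21/20 is ≥ 1, the union bound is uninformative here; it does NOT by itself certify existence.

33·p = 21/20 ≈ 1.050000; existence NOT certified by the union bound.


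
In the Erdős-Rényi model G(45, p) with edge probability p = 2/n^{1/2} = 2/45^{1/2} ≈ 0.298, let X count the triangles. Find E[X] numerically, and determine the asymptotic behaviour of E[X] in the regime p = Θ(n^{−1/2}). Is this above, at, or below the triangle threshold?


Number of potential triangles: C(45, 3) = 14190.
Each occurs with probability p³ ≈ (0.298)³ ≈ 2.65015e-02.
By linearity: E[X] = C(45, 3)·p³ ≈ 14190 · 2.65015e-02 ≈ 376.057.
Since α = 1/2 < 1, p = c/n^{1/2} ≫ 1/n is above the triangle threshold p ~ 1/n. Asymptotically E[X] ~ (c³/6)·n^{3(1−α)} = (2³/6)·n^{1.5} → ∞; triangles are abundant w.h.p.

E[X] ≈ 376.057; in regime p = Θ(1/n^{1/2}) E[X] diverges (above the triangle threshold p ~ 1/n).


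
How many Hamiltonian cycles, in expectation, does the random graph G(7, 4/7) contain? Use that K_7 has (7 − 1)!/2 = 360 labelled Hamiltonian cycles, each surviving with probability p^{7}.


K_7 has (7 − 1)!/2 = 360 labelled Hamiltonian cycles.
For each such Hamiltonian cycle H, let X_H = 1 if all 7 edges of H are present in G. Then P[X_H = 1] = p^{7} = (4/7)^{7} = 16384/823543.
Summing the indicators: E[X] = Σ_H E[X_H] = 360 · p^{7} = 360 · 16384/823543 = 5898240/823543.
Numerically: E[X] ≈ 7.162.

E[X] = 360 · (4/7)^{7} = 5898240/823543 ≈ 7.162.


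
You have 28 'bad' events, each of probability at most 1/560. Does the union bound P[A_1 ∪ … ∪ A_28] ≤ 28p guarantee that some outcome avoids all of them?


Union bound: P[∪_{i=1}^{28} A_i] ≤ Σ_i P[A_i] ≤ 28·p = 28·(1/560) = 1/20.
Numerically: 1/20 ≈ 0.0500.
Is 1/20 < 1? YES.
Since P[∪ A_i] ≤ 1/20 < 1, the complement has P[∩ A_i^c] ≥ 1 − 1/20 = 19/20 > 0, so some outcome avoids every A_i.

28·p = 1/20 ≈ 0.0500; existence CERTIFIED by the union bound.


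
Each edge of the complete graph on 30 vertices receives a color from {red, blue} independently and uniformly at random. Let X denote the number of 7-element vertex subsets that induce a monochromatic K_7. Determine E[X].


Let X = Σ_S X_S over the C(30, 7) = 2035800 subsets S of size 7, where X_S = 1 if the K_7 on S is monochromatic.
For a fixed S, the K_7 on S has C(7, 2) = 21 edges. P[all 21 edges red] = (1/2)^21, and likewise for blue, so P[monochromatic] = 2·(1/2)^21 = 2^{1 − 21} = 1/1048576.
By linearity: E[X] = C(30, 7) · 2^{1 − 21} = 2035800 · 1/1048576 = 254475/131072.
Numerically: E[X] ≈ 1.9415.

E[X] = C(30,7)·2^(1−C(7,2)) = 254475/131072 ≈ 1.9415.


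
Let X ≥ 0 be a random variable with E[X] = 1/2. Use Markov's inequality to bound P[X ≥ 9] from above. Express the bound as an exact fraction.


μ = E[X] = 1/2, a = 9.
Markov: P[X ≥ 9] ≤ μ/a = (1/2)/9 = 1/18.
Numerically: ≈ 0.0556.
(Since a = 9 > μ = 0.5000, the bound 1/18 is < 1 and informative.)

P[X ≥ 9] ≤ 1/18 ≈ 0.0556.


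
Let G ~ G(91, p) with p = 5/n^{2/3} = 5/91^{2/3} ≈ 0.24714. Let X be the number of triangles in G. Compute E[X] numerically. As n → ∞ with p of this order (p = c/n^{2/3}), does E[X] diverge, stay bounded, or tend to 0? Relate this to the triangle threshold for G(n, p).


Number of potential triangles: C(91, 3) = 121485.
Each occurs with probability p³ ≈ (0.24714)³ ≈ 1.5094795e-02.
By linearity: E[X] = C(91, 3)·p³ ≈ 121485 · 1.5094795e-02 ≈ 1833.79121.
Since α = 2/3 < 1, p = c/n^{2/3} ≫ 1/n is above the triangle threshold p ~ 1/n. Asymptotically E[X] ~ (c³/6)·n^{3(1−α)} = (5³/6)·n^{1} → ∞; triangles are abundant w.h.p.

E[X] ≈ 1833.79121; in regime p = Θ(1/n^{2/3}) E[X] diverges (above the triangle threshold p ~ 1/n).


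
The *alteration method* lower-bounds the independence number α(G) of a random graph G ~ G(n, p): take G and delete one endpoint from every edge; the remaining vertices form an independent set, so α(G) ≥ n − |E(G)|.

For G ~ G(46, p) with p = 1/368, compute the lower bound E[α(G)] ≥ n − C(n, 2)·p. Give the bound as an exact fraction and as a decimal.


E[|E(G)|] = C(46, 2)·p = 1035 · (1/368) = 45/16.
E[α(G)] ≥ n − E[|E(G)|] = 46 − 45/16 = 691/16.
Numerically: ≈ 43.1875.
(This is only a lower bound; the true E[α(G)] may be larger.)

E[α(G)] ≥ 691/16 ≈ 43.1875.


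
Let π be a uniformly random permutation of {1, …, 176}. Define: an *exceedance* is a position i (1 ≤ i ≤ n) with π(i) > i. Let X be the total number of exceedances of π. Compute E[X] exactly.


Write X = Σ_{i=1}^{176} X_i, where X_i = 1_{π(i) > i}.
For each fixed i, π(i) is uniform over {1, …, 176} (marginal of a uniform permutation), so P[π(i) > i] = (n − i)/n. Summing: Σ_{i=1}^{176} (n − i)/n = (0 + 1 + … + 175)/176 = 176(176 − 1)/(2·176) = (176 − 1)/2.
Hence E[X] = Σ_{i=1}^{176} (176 − i)/176 = 175/2 ≈ 87.500.

E[X] = 175/2 = 87.500.


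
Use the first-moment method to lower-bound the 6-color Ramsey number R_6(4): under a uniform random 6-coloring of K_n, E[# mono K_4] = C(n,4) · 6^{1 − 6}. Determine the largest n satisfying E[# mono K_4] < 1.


We need C(n, 4) · 6^{1 − 6} < 1, i.e. C(n, 4) < 6^{6 − 1} = 7776.
Check values of n near the boundary:
  n = 21: C(21, 4) = 5985; 5985 < 7776? YES
  n = 22: C(22, 4) = 7315; 7315 < 7776? YES
  n = 23: C(23, 4) = 8855; 8855 < 7776? NO
  n = 24: C(24, 4) = 10626; 10626 < 7776? NO
  n = 25: C(25, 4) = 12650; 12650 < 7776? NO
The largest n with C(n, 4) < 7776 is n = 22 (where E[X] = 7315/7776 ≈ 0.9407150). Hence R_6(4) > 22, i.e. R_6(4) ≥ 23.

Largest n = 22; hence R_6(4) > 22.


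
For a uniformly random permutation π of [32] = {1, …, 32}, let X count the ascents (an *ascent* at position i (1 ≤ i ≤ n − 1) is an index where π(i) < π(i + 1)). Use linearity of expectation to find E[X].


Write X = Σ X_I over i = 1, …, 31, with X_I the indicator of one ascent.
There are 31 indicators.
For each fixed i, the pair (π(i), π(i+1)) is a uniformly random ordered pair of distinct values from {1, …, 32}; by symmetry P[π(i) < π(i+1)] = 1/2.
By linearity: E[X] = 31 · (1/2) = (32 − 1) · (1/2) = 31/2 ≈ 15.500.

E[X] = 31/2 = 15.500.


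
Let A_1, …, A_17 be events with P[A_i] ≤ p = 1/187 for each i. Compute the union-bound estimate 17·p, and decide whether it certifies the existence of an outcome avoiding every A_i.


Union bound: P[∪_{i=1}^{17} A_i] ≤ Σ_i P[A_i] ≤ 17·p = 17·(1/187) = 1/11.
Numerically: 1/11 ≈ 0.0909091.
Is 1/11 < 1? YES.
Since P[∪ A_i] ≤ 1/11 < 1, the complement has P[∩ A_i^c] ≥ 1 − 1/11 = 10/11 > 0, so some outcome avoids every A_i.

17·p = 1/11 ≈ 0.0909091; existence CERTIFIED by the union bound.


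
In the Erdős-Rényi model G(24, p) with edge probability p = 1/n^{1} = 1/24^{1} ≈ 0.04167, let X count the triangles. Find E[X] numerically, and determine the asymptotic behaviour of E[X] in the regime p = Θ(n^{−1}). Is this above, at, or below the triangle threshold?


Number of potential triangles: C(24, 3) = 2024.
Each occurs with probability p³ ≈ (0.04167)³ ≈ 7.233796e-05.
By linearity: E[X] = C(24, 3)·p³ ≈ 2024 · 7.233796e-05 ≈ 0.1464.
Here α = 1, so p = 1/n is exactly at the triangle threshold p ~ 1/n. Asymptotically E[X] → c³/6 = 1³/6 = 1/6 ≈ 0.1667, a bounded constant. In this regime the triangle count is asymptotically Poisson(c³/6).

E[X] ≈ 0.1464; in regime p = Θ(1/n^{1}) E[X] stays bounded (at the triangle threshold p ~ 1/n).


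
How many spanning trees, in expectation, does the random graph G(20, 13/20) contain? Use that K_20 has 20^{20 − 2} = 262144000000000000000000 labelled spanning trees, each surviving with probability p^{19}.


K_20 has 20^{20 − 2} = 262144000000000000000000 labelled spanning trees.
For each such spanning tree H, let X_H = 1 if all 19 edges of H are present in G. Then P[X_H = 1] = p^{19} = (13/20)^{19} = 1461920290375446110677/5242880000000000000000000.
Summing the indicators: E[X] = Σ_H E[X_H] = 262144000000000000000000 · p^{19} = 262144000000000000000000 · 1461920290375446110677/5242880000000000000000000 = 1461920290375446110677/20.
Numerically: E[X] ≈ 7.31e+19.

E[X] = 262144000000000000000000 · (13/20)^{19} = 1461920290375446110677/20 ≈ 7.31e+19.


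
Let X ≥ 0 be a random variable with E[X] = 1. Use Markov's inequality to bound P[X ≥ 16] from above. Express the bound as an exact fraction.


μ = E[X] = 1, a = 16.
Markov: P[X ≥ 16] ≤ μ/a = (1)/16 = 1/16.
Numerically: ≈ 0.06250.
(Since a = 16 > μ = 1.00000, the bound 1/16 is < 1 and informative.)

P[X ≥ 16] ≤ 1/16 ≈ 0.06250.


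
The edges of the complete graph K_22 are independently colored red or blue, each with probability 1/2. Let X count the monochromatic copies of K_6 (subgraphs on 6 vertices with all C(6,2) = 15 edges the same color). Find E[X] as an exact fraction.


Let X = Σ_S X_S over the C(22, 6) = 74613 subsets S of size 6, where X_S = 1 if the K_6 on S is monochromatic.
For a fixed S, the K_6 on S has C(6, 2) = 15 edges. P[all 15 edges red] = (1/2)^15, and likewise for blue, so P[monochromatic] = 2·(1/2)^15 = 2^{1 − 15} = 1/16384.
By linearity: E[X] = C(22, 6) · 2^{1 − 15} = 74613 · 1/16384 = 74613/16384.
Numerically: E[X] ≈ 4.554016.

E[X] = C(22,6)·2^(1−C(6,2)) = 74613/16384 ≈ 4.554016.


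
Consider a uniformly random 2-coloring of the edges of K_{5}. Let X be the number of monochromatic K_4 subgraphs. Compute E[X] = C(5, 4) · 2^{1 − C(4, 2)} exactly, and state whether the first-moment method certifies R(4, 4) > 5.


E[X] = C(5, 4) · 2^{1 − 6} = 5 · 2^{−5} = 5/32.
As a reduced fraction: E[X] = 5/32 ≈ 0.156250.
Is E[X] < 1? YES.
Since E[X] < 1, there exists a 2-coloring of K_{5} with no monochromatic K_4; hence R(4, 4) > 5.

E[X] = 5/32 ≈ 0.156250; E[X] < 1, so R(4, 4) > 5.


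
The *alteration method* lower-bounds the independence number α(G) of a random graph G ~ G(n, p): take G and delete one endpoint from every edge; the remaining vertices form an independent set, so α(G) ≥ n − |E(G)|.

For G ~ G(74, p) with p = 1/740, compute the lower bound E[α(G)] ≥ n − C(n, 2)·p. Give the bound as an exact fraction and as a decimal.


E[|E(G)|] = C(74, 2)·p = 2701 · (1/740) = 73/20.
E[α(G)] ≥ n − E[|E(G)|] = 74 − 73/20 = 1407/20.
Numerically: ≈ 70.3500.
(This is only a lower bound; the true E[α(G)] may be larger.)

E[α(G)] ≥ 1407/20 ≈ 70.3500.


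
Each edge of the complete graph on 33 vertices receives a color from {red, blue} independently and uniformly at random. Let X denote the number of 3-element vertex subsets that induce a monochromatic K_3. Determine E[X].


Let X = Σ_S X_S over the C(33, 3) = 5456 subsets S of size 3, where X_S = 1 if the K_3 on S is monochromatic.
For a fixed S, the K_3 on S has C(3, 2) = 3 edges. P[all 3 edges red] = (1/2)^3, and likewise for blue, so P[monochromatic] = 2·(1/2)^3 = 2^{1 − 3} = 1/4.
By linearity: E[X] = C(33, 3) · 2^{1 − 3} = 5456 · 1/4 = 1364.
Numerically: E[X] ≈ 1364.0000.

E[X] = C(33,3)·2^(1−C(3,2)) = 1364 ≈ 1364.0000.


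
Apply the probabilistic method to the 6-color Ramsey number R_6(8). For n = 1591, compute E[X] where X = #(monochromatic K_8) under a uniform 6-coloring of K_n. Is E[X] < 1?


E[X] = C(1591, 8) · 6^{1 − 28} = 1000427749141189953870 · 6^{−27} = 1000427749141189953870/1023490369077469249536.
As a reduced fraction: E[X] = 55579319396732775215/56860576059859402752 ≈ 0.977.
Is E[X] < 1? YES.
Since E[X] < 1, there exists a 6-coloring of K_{1591} with no monochromatic K_8; hence R_6(8) > 1591.

E[X] = 55579319396732775215/56860576059859402752 ≈ 0.977; E[X] < 1, so R_6(8) > 1591.


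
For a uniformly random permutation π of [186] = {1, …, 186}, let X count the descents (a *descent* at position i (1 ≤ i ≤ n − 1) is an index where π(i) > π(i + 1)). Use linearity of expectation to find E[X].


Write X = Σ X_I over i = 1, …, 185, with X_I the indicator of one descent.
There are 185 indicators.
For each fixed i, the pair (π(i), π(i+1)) is a uniformly random ordered pair of distinct values from {1, …, 186}; by symmetry P[π(i) > π(i+1)] = 1/2.
By linearity: E[X] = 185 · (1/2) = (186 − 1) · (1/2) = 185/2 ≈ 92.500000.

E[X] = 185/2 = 92.500000.


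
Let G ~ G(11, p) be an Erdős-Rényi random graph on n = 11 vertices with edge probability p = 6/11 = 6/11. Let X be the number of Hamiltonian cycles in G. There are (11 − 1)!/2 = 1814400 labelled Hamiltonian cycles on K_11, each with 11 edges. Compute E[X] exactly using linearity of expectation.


K_11 has (11 − 1)!/2 = 1814400 labelled Hamiltonian cycles.
For each such Hamiltonian cycle H, let X_H = 1 if all 11 edges of H are present in G. Then P[X_H = 1] = p^{11} = (6/11)^{11} = 362797056/285311670611.
By linearity of expectation: E[X] = Σ_H E[X_H] = 1814400 · p^{11} = 1814400 · 362797056/285311670611 = 658258978406400/285311670611.
Numerically: E[X] ≈ 2.31e+03.

E[X] = 1814400 · (6/11)^{11} = 658258978406400/285311670611 ≈ 2.31e+03.


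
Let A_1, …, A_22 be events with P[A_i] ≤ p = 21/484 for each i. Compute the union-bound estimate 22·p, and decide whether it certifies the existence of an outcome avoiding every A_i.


Union bound: P[∪_{i=1}^{22} A_i] ≤ Σ_i P[A_i] ≤ 22·p = 22·(21/484) = 21/22.
Numerically: 21/22 ≈ 0.9545455.
Is 21/22 < 1? YES.
Since P[∪ A_i] ≤ 21/22 < 1, the complement has P[∩ A_i^c] ≥ 1 − 21/22 = 1/22 > 0, so some outcome avoids every A_i.

22·p = 21/22 ≈ 0.9545455; existence CERTIFIED by the union bound.


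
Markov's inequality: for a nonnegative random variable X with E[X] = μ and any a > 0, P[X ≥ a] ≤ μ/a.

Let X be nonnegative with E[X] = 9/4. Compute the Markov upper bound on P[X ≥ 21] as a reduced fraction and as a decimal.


μ = E[X] = 9/4, a = 21.
Markov: P[X ≥ 21] ≤ μ/a = (9/4)/21 = 3/28.
Numerically: ≈ 0.107.
(Since a = 21 > μ = 2.250, the bound 3/28 is < 1 and informative.)

P[X ≥ 21] ≤ 3/28 ≈ 0.107.


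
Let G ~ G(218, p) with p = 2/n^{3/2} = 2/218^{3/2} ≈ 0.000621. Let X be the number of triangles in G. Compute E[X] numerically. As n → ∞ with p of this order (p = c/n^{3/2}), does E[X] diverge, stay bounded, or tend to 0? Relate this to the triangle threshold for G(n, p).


Number of potential triangles: C(218, 3) = 1703016.
Each occurs with probability p³ ≈ (0.000621)³ ≈ 2.39903e-10.
By linearity: E[X] = C(218, 3)·p³ ≈ 1703016 · 2.39903e-10 ≈ 0.000.
Since α = 3/2 > 1, p = c/n^{3/2} = o(1/n) is below the triangle threshold p ~ 1/n. Asymptotically E[X] ~ (c³/6)·n^{3(1−α)} = (2³/6)·n^{-1.5} → 0, so by Markov's inequality G has no triangles w.h.p.

E[X] ≈ 0.000; in regime p = Θ(1/n^{3/2}) E[X] tends to 0 (below the triangle threshold p ~ 1/n).


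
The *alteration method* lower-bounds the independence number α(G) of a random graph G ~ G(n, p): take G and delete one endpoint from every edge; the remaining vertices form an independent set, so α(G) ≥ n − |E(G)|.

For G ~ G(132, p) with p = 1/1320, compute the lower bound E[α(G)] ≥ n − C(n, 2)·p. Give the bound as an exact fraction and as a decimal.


E[|E(G)|] = C(132, 2)·p = 8646 · (1/1320) = 131/20.
E[α(G)] ≥ n − E[|E(G)|] = 132 − 131/20 = 2509/20.
Numerically: ≈ 125.450.
(This is only a lower bound; the true E[α(G)] may be larger.)

E[α(G)] ≥ 2509/20 ≈ 125.450.


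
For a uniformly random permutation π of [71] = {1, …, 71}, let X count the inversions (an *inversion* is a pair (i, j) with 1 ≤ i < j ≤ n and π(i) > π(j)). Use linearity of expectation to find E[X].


Write X = Σ X_I over the C(71, 2) = 2485 pairs i < j, with X_I the indicator of one inversion.
There are 2485 indicators.
For each fixed pair i < j, the values π(i) and π(j) are two distinct elements of {1, …, 71} in uniformly random order; by symmetry P[π(i) > π(j)] = 1/2.
By linearity: E[X] = 2485 · (1/2) = C(71, 2) · (1/2) = 2485/2 = 2485/2 ≈ 1242.500000.

E[X] = 2485/2 = 1242.500000.


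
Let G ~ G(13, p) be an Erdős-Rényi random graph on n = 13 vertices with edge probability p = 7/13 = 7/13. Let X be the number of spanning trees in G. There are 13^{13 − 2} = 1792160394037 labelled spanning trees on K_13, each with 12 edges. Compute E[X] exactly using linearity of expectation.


K_13 has 13^{13 − 2} = 1792160394037 labelled spanning trees.
For each such spanning tree H, let X_H = 1 if all 12 edges of H are present in G. Then P[X_H = 1] = p^{12} = (7/13)^{12} = 13841287201/23298085122481.
Summing the indicators: E[X] = Σ_H E[X_H] = 1792160394037 · p^{12} = 1792160394037 · 13841287201/23298085122481 = 13841287201/13.
Numerically: E[X] ≈ 1.0647e+09.

E[X] = 1792160394037 · (7/13)^{12} = 13841287201/13 ≈ 1.0647e+09.


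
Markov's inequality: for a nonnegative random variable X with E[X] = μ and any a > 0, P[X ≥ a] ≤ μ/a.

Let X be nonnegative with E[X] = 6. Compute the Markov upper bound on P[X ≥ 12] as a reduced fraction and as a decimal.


μ = E[X] = 6, a = 12.
Markov: P[X ≥ 12] ≤ μ/a = (6)/12 = 1/2.
Numerically: ≈ 0.50000.
(Since a = 12 > μ = 6.00000, the bound 1/2 is < 1 and informative.)

P[X ≥ 12] ≤ 1/2 ≈ 0.50000.


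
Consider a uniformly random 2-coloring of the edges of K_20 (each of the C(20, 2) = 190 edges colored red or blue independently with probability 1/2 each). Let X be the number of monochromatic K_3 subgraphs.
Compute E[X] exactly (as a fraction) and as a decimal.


Let X = Σ_S X_S over the C(20, 3) = 1140 subsets S of size 3, where X_S = 1 if the K_3 on S is monochromatic.
For a fixed S, the K_3 on S has C(3, 2) = 3 edges. P[all 3 edges red] = (1/2)^3, and likewise for blue, so P[monochromatic] = 2·(1/2)^3 = 2^{1 − 3} = 1/4.
By linearity: E[X] = C(20, 3) · 2^{1 − 3} = 1140 · 1/4 = 285.
Numerically: E[X] ≈ 285.0000.

E[X] = C(20,3)·2^(1−C(3,2)) = 285 ≈ 285.0000.


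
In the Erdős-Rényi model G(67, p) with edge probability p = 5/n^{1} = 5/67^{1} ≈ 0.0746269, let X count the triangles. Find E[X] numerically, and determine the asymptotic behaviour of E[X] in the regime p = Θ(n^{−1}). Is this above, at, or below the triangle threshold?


Number of potential triangles: C(67, 3) = 47905.
Each occurs with probability p³ ≈ (0.0746269)³ ≈ 4.15609633e-04.
By linearity: E[X] = C(67, 3)·p³ ≈ 47905 · 4.15609633e-04 ≈ 19.909779.
Here α = 1, so p = 5/n is exactly at the triangle threshold p ~ 1/n. Asymptotically E[X] → c³/6 = 5³/6 = 125/6 ≈ 20.833333, a bounded constant. In this regime the triangle count is asymptotically Poisson(c³/6).

E[X] ≈ 19.909779; in regime p = Θ(1/n^{1}) E[X] stays bounded (at the triangle threshold p ~ 1/n).


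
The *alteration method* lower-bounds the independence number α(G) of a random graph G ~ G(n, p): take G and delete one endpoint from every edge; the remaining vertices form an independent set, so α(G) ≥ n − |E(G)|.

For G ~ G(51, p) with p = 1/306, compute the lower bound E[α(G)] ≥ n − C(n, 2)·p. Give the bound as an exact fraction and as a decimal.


E[|E(G)|] = C(51, 2)·p = 1275 · (1/306) = 25/6.
E[α(G)] ≥ n − E[|E(G)|] = 51 − 25/6 = 281/6.
Numerically: ≈ 46.833333.
(This is only a lower bound; the true E[α(G)] may be larger.)

E[α(G)] ≥ 281/6 ≈ 46.833333.


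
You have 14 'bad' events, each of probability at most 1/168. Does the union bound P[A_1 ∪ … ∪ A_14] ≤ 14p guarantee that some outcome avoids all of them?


Union bound: P[∪_{i=1}^{14} A_i] ≤ Σ_i P[A_i] ≤ 14·p = 14·(1/168) = 1/12.
Numerically: 1/12 ≈ 0.083.
Is 1/12 < 1? YES.
Since P[∪ A_i] ≤ 1/12 < 1, the complement has P[∩ A_i^c] ≥ 1 − 1/12 = 11/12 > 0, so some outcome avoids every A_i.

14·p = 1/12 ≈ 0.083; existence CERTIFIED by the union bound.


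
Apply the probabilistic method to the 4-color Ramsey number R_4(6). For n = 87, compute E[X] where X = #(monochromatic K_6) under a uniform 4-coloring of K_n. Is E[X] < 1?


E[X] = C(87, 6) · 4^{1 − 15} = 504981379 · 4^{−14} = 504981379/268435456.
As a reduced fraction: E[X] = 504981379/268435456 ≈ 1.881202.
Is E[X] < 1? NO.
Since E[X] ≥ 1, the first-moment bound is inconclusive at n = 87; it does NOT by itself certify R_4(6) > 87.

E[X] = 504981379/268435456 ≈ 1.881202; E[X] ≥ 1; first-moment method inconclusive here.


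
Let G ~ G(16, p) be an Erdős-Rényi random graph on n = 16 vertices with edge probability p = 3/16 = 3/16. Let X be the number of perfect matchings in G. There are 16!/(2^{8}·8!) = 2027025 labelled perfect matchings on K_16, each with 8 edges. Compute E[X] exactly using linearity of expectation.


K_16 has 16!/(2^{8}·8!) = 2027025 labelled perfect matchings.
For each such perfect matching H, let X_H = 1 if all 8 edges of H are present in G. Then P[X_H = 1] = p^{8} = (3/16)^{8} = 6561/4294967296.
By linearity: E[X] = Σ_H E[X_H] = 2027025 · p^{8} = 2027025 · 6561/4294967296 = 13299311025/4294967296.
Numerically: E[X] ≈ 3.1.

E[X] = 2027025 · (3/16)^{8} = 13299311025/4294967296 ≈ 3.1.


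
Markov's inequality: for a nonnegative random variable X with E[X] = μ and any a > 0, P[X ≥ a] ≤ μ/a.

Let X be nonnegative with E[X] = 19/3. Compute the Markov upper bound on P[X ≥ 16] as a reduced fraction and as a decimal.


μ = E[X] = 19/3, a = 16.
Markov: P[X ≥ 16] ≤ μ/a = (19/3)/16 = 19/48.
Numerically: ≈ 0.395833.
(Since a = 16 > μ = 6.333333, the bound 19/48 is < 1 and informative.)

P[X ≥ 16] ≤ 19/48 ≈ 0.395833.


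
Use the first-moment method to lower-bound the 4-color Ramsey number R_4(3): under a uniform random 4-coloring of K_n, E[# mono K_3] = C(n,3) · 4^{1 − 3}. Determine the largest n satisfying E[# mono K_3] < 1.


We need C(n, 3) · 4^{1 − 3} < 1, i.e. C(n, 3) < 4^{3 − 1} = 16.
Check values of n near the boundary:
  n = 3: C(3, 3) = 1; 1 < 16? YES
  n = 4: C(4, 3) = 4; 4 < 16? YES
  n = 5: C(5, 3) = 10; 10 < 16? YES
  n = 6: C(6, 3) = 20; 20 < 16? NO
  n = 7: C(7, 3) = 35; 35 < 16? NO
The largest n with C(n, 3) < 16 is n = 5 (where E[X] = 5/8 ≈ 0.625000). Hence R_4(3) > 5, i.e. R_4(3) ≥ 6.

Largest n = 5; hence R_4(3) > 5.


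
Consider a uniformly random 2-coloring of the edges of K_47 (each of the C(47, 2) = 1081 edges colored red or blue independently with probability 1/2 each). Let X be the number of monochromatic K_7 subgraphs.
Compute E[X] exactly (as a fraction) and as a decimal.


Let X = Σ_S X_S over the C(47, 7) = 62891499 subsets S of size 7, where X_S = 1 if the K_7 on S is monochromatic.
For a fixed S, the K_7 on S has C(7, 2) = 21 edges. P[all 21 edges red] = (1/2)^21, and likewise for blue, so P[monochromatic] = 2·(1/2)^21 = 2^{1 − 21} = 1/1048576.
Summing: E[X] = C(47, 7) · 2^{1 − 21} = 62891499 · 1/1048576 = 62891499/1048576.
Numerically: E[X] ≈ 59.97801.

E[X] = C(47,7)·2^(1−C(7,2)) = 62891499/1048576 ≈ 59.97801.


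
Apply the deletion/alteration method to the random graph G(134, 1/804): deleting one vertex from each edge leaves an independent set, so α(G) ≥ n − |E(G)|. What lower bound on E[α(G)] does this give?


E[|E(G)|] = C(134, 2)·p = 8911 · (1/804) = 133/12.
E[α(G)] ≥ n − E[|E(G)|] = 134 − 133/12 = 1475/12.
Numerically: ≈ 122.917.
(This is only a lower bound; the true E[α(G)] may be larger.)

E[α(G)] ≥ 1475/12 ≈ 122.917.


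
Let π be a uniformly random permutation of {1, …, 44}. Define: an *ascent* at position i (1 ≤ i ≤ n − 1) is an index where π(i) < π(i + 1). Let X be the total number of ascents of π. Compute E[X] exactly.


Write X = Σ X_I over i = 1, …, 43, with X_I the indicator of one ascent.
There are 43 indicators.
For each fixed i, the pair (π(i), π(i+1)) is a uniformly random ordered pair of distinct values from {1, …, 44}; by symmetry P[π(i) < π(i+1)] = 1/2.
By linearity: E[X] = 43 · (1/2) = (44 − 1) · (1/2) = 43/2 ≈ 21.500000.

E[X] = 43/2 = 21.500000.


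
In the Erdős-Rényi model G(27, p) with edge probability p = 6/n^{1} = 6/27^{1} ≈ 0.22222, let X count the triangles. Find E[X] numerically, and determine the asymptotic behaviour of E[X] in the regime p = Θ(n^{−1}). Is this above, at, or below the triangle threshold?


Number of potential triangles: C(27, 3) = 2925.
Each occurs with probability p³ ≈ (0.22222)³ ≈ 1.0973937e-02.
By linearity: E[X] = C(27, 3)·p³ ≈ 2925 · 1.0973937e-02 ≈ 32.09877.
Here α = 1, so p = 6/n is exactly at the triangle threshold p ~ 1/n. Asymptotically E[X] → c³/6 = 6³/6 = 36 ≈ 36.00000, a bounded constant. In this regime the triangle count is asymptotically Poisson(c³/6).

E[X] ≈ 32.09877; in regime p = Θ(1/n^{1}) E[X] stays bounded (at the triangle threshold p ~ 1/n).


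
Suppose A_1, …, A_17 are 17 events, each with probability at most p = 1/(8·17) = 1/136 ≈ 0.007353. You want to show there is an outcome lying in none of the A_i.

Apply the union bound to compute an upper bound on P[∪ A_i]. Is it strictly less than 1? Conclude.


Union bound: P[∪_{i=1}^{17} A_i] ≤ Σ_i P[A_i] ≤ 17·p = 17·(1/136) = 1/8.
Numerically: 1/8 ≈ 0.125000.
Is 1/8 < 1? YES.
Since P[∪ A_i] ≤ 1/8 < 1, the complement has P[∩ A_i^c] ≥ 1 − 1/8 = 7/8 > 0, so some outcome avoids every A_i.

17·p = 1/8 ≈ 0.125000; existence CERTIFIED by the union bound.


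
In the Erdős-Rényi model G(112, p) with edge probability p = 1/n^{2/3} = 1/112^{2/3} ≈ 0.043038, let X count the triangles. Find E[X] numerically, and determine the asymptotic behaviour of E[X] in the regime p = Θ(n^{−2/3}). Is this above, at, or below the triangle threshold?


Number of potential triangles: C(112, 3) = 227920.
Each occurs with probability p³ ≈ (0.043038)³ ≈ 7.9719388e-05.
By linearity: E[X] = C(112, 3)·p³ ≈ 227920 · 7.9719388e-05 ≈ 18.16964.
Since α = 2/3 < 1, p = c/n^{2/3} ≫ 1/n is above the triangle threshold p ~ 1/n. Asymptotically E[X] ~ (c³/6)·n^{3(1−α)} = (1³/6)·n^{1} → ∞; triangles are abundant w.h.p.

E[X] ≈ 18.16964; in regime p = Θ(1/n^{2/3}) E[X] diverges (above the triangle threshold p ~ 1/n).


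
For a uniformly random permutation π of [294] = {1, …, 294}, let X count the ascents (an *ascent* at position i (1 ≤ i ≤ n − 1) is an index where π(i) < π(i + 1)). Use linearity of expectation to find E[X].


Write X = Σ X_I over i = 1, …, 293, with X_I the indicator of one ascent.
There are 293 indicators.
For each fixed i, the pair (π(i), π(i+1)) is a uniformly random ordered pair of distinct values from {1, …, 294}; by symmetry P[π(i) < π(i+1)] = 1/2.
By linearity: E[X] = 293 · (1/2) = (294 − 1) · (1/2) = 293/2 ≈ 146.500000.

E[X] = 293/2 = 146.500000.


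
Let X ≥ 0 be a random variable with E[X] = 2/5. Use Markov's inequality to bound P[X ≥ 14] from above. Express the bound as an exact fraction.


μ = E[X] = 2/5, a = 14.
Markov: P[X ≥ 14] ≤ μ/a = (2/5)/14 = 1/35.
Numerically: ≈ 0.028571.
(Since a = 14 > μ = 0.400000, the bound 1/35 is < 1 and informative.)

P[X ≥ 14] ≤ 1/35 ≈ 0.028571.


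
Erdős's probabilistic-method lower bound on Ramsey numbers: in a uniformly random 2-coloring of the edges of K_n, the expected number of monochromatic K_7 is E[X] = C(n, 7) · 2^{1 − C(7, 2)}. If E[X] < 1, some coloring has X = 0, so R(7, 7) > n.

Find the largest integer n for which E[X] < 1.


We need C(n, 7) · 2^{1 − 21} < 1, i.e. C(n, 7) < 2^{21 − 1} = 1048576.
Check values of n near the boundary:
  n = 21: C(21, 7) = 116280; 116280 < 1048576? YES
  n = 22: C(22, 7) = 170544; 170544 < 1048576? YES
  n = 23: C(23, 7) = 245157; 245157 < 1048576? YES
  n = 24: C(24, 7) = 346104; 346104 < 1048576? YES
  n = 25: C(25, 7) = 480700; 480700 < 1048576? YES
  n = 26: C(26, 7) = 657800; 657800 < 1048576? YES
  n = 27: C(27, 7) = 888030; 888030 < 1048576? YES
  n = 28: C(28, 7) = 1184040; 1184040 < 1048576? NO
The largest n with C(n, 7) < 1048576 is n = 27 (where E[X] = 444015/524288 ≈ 0.846891). Hence R(7, 7) > 27, i.e. R(7, 7) ≥ 28.

Largest n = 27; hence R(7, 7) > 27.


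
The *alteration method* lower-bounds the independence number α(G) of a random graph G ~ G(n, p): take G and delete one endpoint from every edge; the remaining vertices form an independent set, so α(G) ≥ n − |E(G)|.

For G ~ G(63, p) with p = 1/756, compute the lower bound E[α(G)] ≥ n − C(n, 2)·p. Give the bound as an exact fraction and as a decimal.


E[|E(G)|] = C(63, 2)·p = 1953 · (1/756) = 31/12.
E[α(G)] ≥ n − E[|E(G)|] = 63 − 31/12 = 725/12.
Numerically: ≈ 60.4167.
(This is only a lower bound; the true E[α(G)] may be larger.)

E[α(G)] ≥ 725/12 ≈ 60.4167.


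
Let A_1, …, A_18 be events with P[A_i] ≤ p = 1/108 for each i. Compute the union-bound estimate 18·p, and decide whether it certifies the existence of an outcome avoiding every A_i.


Union bound: P[∪_{i=1}^{18} A_i] ≤ Σ_i P[A_i] ≤ 18·p = 18·(1/108) = 1/6.
Numerically: 1/6 ≈ 0.167.
Is 1/6 < 1? YES.
Since P[∪ A_i] ≤ 1/6 < 1, the complement has P[∩ A_i^c] ≥ 1 − 1/6 = 5/6 > 0, so some outcome avoids every A_i.

18·p = 1/6 ≈ 0.167; existence CERTIFIED by the union bound.


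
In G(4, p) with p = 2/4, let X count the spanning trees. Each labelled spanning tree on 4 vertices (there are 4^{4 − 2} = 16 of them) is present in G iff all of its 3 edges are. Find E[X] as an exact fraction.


K_4 has 4^{4 − 2} = 16 labelled spanning trees.
For each such spanning tree H, let X_H = 1 if all 3 edges of H are present in G. Then P[X_H = 1] = p^{3} = (1/2)^{3} = 1/8.
By linearity: E[X] = Σ_H E[X_H] = 16 · p^{3} = 16 · 1/8 = 2.
Numerically: E[X] ≈ 2.

E[X] = 16 · (1/2)^{3} = 2 ≈ 2.


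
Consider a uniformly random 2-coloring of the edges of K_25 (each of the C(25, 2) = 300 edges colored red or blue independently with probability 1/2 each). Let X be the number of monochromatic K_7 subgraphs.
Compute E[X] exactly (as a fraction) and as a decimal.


Let X = Σ_S X_S over the C(25, 7) = 480700 subsets S of size 7, where X_S = 1 if the K_7 on S is monochromatic.
For a fixed S, the K_7 on S has C(7, 2) = 21 edges. P[all 21 edges red] = (1/2)^21, and likewise for blue, so P[monochromatic] = 2·(1/2)^21 = 2^{1 − 21} = 1/1048576.
By linearity: E[X] = C(25, 7) · 2^{1 − 21} = 480700 · 1/1048576 = 120175/262144.
Numerically: E[X] ≈ 0.458431.

E[X] = C(25,7)·2^(1−C(7,2)) = 120175/262144 ≈ 0.458431.


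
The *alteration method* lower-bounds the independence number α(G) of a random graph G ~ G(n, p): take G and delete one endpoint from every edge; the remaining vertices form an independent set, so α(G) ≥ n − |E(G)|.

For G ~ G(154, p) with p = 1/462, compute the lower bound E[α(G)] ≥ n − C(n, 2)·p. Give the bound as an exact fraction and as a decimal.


E[|E(G)|] = C(154, 2)·p = 11781 · (1/462) = 51/2.
E[α(G)] ≥ n − E[|E(G)|] = 154 − 51/2 = 257/2.
Numerically: ≈ 128.500.
(This is only a lower bound; the true E[α(G)] may be larger.)

E[α(G)] ≥ 257/2 ≈ 128.500.


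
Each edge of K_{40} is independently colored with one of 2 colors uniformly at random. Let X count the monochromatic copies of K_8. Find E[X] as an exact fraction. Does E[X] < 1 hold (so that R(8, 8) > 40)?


E[X] = C(40, 8) · 2^{1 − 28} = 76904685 · 2^{−27} = 76904685/134217728.
As a reduced fraction: E[X] = 76904685/134217728 ≈ 0.5730.
Is E[X] < 1? YES.
Since E[X] < 1, there exists a 2-coloring of K_{40} with no monochromatic K_8; hence R(8, 8) > 40.

E[X] = 76904685/134217728 ≈ 0.5730; E[X] < 1, so R(8, 8) > 40.


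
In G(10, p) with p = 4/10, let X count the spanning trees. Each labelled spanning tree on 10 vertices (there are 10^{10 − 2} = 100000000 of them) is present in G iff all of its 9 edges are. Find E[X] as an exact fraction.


K_10 has 10^{10 − 2} = 100000000 labelled spanning trees.
For each such spanning tree H, let X_H = 1 if all 9 edges of H are present in G. Then P[X_H = 1] = p^{9} = (2/5)^{9} = 512/1953125.
By linearity of expectation: E[X] = Σ_H E[X_H] = 100000000 · p^{9} = 100000000 · 512/1953125 = 131072/5.
Numerically: E[X] ≈ 26214.4.

E[X] = 100000000 · (2/5)^{9} = 131072/5 ≈ 26214.4.


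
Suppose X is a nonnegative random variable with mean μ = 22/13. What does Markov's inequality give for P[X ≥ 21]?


μ = E[X] = 22/13, a = 21.
Markov: P[X ≥ 21] ≤ μ/a = (22/13)/21 = 22/273.
Numerically: ≈ 0.08059.
(Since a = 21 > μ = 1.69231, the bound 22/273 is < 1 and informative.)

P[X ≥ 21] ≤ 22/273 ≈ 0.08059.


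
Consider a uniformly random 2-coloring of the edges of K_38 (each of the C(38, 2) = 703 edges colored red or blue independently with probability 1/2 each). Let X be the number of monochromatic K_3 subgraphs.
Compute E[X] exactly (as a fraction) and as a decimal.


Let X = Σ_S X_S over the C(38, 3) = 8436 subsets S of size 3, where X_S = 1 if the K_3 on S is monochromatic.
For a fixed S, the K_3 on S has C(3, 2) = 3 edges. P[all 3 edges red] = (1/2)^3, and likewise for blue, so P[monochromatic] = 2·(1/2)^3 = 2^{1 − 3} = 1/4.
By linearity of expectation: E[X] = C(38, 3) · 2^{1 − 3} = 8436 · 1/4 = 2109.
Numerically: E[X] ≈ 2109.000000.

E[X] = C(38,3)·2^(1−C(3,2)) = 2109 ≈ 2109.000000.


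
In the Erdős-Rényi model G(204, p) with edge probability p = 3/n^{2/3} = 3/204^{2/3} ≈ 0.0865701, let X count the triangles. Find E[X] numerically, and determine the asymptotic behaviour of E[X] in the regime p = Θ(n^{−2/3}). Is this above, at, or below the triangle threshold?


Number of potential triangles: C(204, 3) = 1394204.
Each occurs with probability p³ ≈ (0.0865701)³ ≈ 6.48788927e-04.
By linearity: E[X] = C(204, 3)·p³ ≈ 1394204 · 6.48788927e-04 ≈ 904.544118.
Since α = 2/3 < 1, p = c/n^{2/3} ≫ 1/n is above the triangle threshold p ~ 1/n. Asymptotically E[X] ~ (c³/6)·n^{3(1−α)} = (3³/6)·n^{1} → ∞; triangles are abundant w.h.p.

E[X] ≈ 904.544118; in regime p = Θ(1/n^{2/3}) E[X] diverges (above the triangle threshold p ~ 1/n).


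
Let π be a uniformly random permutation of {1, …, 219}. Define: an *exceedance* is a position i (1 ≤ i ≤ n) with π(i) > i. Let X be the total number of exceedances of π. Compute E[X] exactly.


Write X = Σ_{i=1}^{219} X_i, where X_i = 1_{π(i) > i}.
For each fixed i, π(i) is uniform over {1, …, 219} (marginal of a uniform permutation), so P[π(i) > i] = (n − i)/n. Summing: Σ_{i=1}^{219} (n − i)/n = (0 + 1 + … + 218)/219 = 219(219 − 1)/(2·219) = (219 − 1)/2.
Hence E[X] = Σ_{i=1}^{219} (219 − i)/219 = 109 ≈ 109.000.

E[X] = 109 = 109.000.


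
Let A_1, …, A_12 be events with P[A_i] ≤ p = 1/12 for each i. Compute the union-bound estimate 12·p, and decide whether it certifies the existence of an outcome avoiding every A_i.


Union bound: P[∪_{i=1}^{12} A_i] ≤ Σ_i P[A_i] ≤ 12·p = 12·(1/12) = 1.
Numerically: 1 ≈ 1.0000.
Is 1 < 1? NO.
Since the bound 1 is ≥ 1, the union bound is uninformative here; it does NOT by itself certify existence.

12·p = 1 ≈ 1.0000; existence NOT certified by the union bound.


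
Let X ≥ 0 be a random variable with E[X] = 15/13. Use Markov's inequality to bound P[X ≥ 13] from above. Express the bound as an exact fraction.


μ = E[X] = 15/13, a = 13.
Markov: P[X ≥ 13] ≤ μ/a = (15/13)/13 = 15/169.
Numerically: ≈ 0.08876.
(Since a = 13 > μ = 1.15385, the bound 15/169 is < 1 and informative.)

P[X ≥ 13] ≤ 15/169 ≈ 0.08876.


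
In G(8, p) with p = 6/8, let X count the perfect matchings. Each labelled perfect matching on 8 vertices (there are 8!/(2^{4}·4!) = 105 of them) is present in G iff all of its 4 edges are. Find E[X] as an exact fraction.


K_8 has 8!/(2^{4}·4!) = 105 labelled perfect matchings.
For each such perfect matching H, let X_H = 1 if all 4 edges of H are present in G. Then P[X_H = 1] = p^{4} = (3/4)^{4} = 81/256.
Summing the indicators: E[X] = Σ_H E[X_H] = 105 · p^{4} = 105 · 81/256 = 8505/256.
Numerically: E[X] ≈ 33.2.

E[X] = 105 · (3/4)^{4} = 8505/256 ≈ 33.2.


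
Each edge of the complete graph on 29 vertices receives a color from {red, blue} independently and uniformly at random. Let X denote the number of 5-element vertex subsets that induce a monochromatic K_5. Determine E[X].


Let X = Σ_S X_S over the C(29, 5) = 118755 subsets S of size 5, where X_S = 1 if the K_5 on S is monochromatic.
For a fixed S, the K_5 on S has C(5, 2) = 10 edges. P[all 10 edges red] = (1/2)^10, and likewise for blue, so P[monochromatic] = 2·(1/2)^10 = 2^{1 − 10} = 1/512.
By linearity of expectation: E[X] = C(29, 5) · 2^{1 − 10} = 118755 · 1/512 = 118755/512.
Numerically: E[X] ≈ 231.943359.

E[X] = C(29,5)·2^(1−C(5,2)) = 118755/512 ≈ 231.943359.
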